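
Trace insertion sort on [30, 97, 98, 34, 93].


Initial: [30, 97, 98, 34, 93]
Insert 97: [30, 97, 98, 34, 93]
Insert 98: [30, 97, 98, 34, 93]
Insert 34: [30, 34, 97, 98, 93]
Insert 93: [30, 34, 93, 97, 98]

Sorted: [30, 34, 93, 97, 98]


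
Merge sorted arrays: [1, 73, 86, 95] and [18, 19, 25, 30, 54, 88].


Take 1 from A
Take 18 from B
Take 19 from B
Take 25 from B
Take 30 from B
Take 54 from B
Take 73 from A
Take 86 from A
Take 88 from B

Merged: [1, 18, 19, 25, 30, 54, 73, 86, 88, 95]


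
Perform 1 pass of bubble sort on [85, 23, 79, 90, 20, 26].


Initial: [85, 23, 79, 90, 20, 26]
Pass 1: [23, 79, 85, 20, 26, 90] (4 swaps)

After 1 pass: [23, 79, 85, 20, 26, 90]


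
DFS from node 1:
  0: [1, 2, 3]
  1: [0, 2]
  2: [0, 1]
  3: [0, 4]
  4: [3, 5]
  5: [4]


Visit 1, push [2, 0]
Visit 0, push [3, 2]
Visit 2, push []
Visit 3, push [4]
Visit 4, push [5]
Visit 5, push []

DFS order: [1, 0, 2, 3, 4, 5]


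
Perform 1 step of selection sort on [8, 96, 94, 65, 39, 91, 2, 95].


Initial: [8, 96, 94, 65, 39, 91, 2, 95]
Step 1: min=2 at 6
  Swap: [2, 96, 94, 65, 39, 91, 8, 95]

After 1 step: [2, 96, 94, 65, 39, 91, 8, 95]


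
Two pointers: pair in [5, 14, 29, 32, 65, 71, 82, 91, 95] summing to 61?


lo=0(5)+hi=8(95)=100
lo=0(5)+hi=7(91)=96
lo=0(5)+hi=6(82)=87
lo=0(5)+hi=5(71)=76
lo=0(5)+hi=4(65)=70
lo=0(5)+hi=3(32)=37
lo=1(14)+hi=3(32)=46
lo=2(29)+hi=3(32)=61

Yes: 29+32=61


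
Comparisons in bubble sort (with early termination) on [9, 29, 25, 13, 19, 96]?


Algorithm: bubble sort (with early termination)
Input: [9, 29, 25, 13, 19, 96]
Sorted: [9, 13, 19, 25, 29, 96]

12


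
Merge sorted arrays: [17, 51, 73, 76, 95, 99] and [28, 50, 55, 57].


Take 17 from A
Take 28 from B
Take 50 from B
Take 51 from A
Take 55 from B
Take 57 from B

Merged: [17, 28, 50, 51, 55, 57, 73, 76, 95, 99]


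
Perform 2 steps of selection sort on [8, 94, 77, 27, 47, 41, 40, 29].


Initial: [8, 94, 77, 27, 47, 41, 40, 29]
Step 1: min=8 at 0
  Swap: [8, 94, 77, 27, 47, 41, 40, 29]
Step 2: min=27 at 3
  Swap: [8, 27, 77, 94, 47, 41, 40, 29]

After 2 steps: [8, 27, 77, 94, 47, 41, 40, 29]


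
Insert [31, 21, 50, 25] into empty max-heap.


Insert 31: [31]
Insert 21: [31, 21]
Insert 50: [50, 21, 31]
Insert 25: [50, 25, 31, 21]

Final heap: [50, 25, 31, 21]


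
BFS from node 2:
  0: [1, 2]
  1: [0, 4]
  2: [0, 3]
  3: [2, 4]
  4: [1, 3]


Visit 2, enqueue [0, 3]
Visit 0, enqueue [1]
Visit 3, enqueue [4]
Visit 1, enqueue []
Visit 4, enqueue []

BFS order: [2, 0, 3, 1, 4]


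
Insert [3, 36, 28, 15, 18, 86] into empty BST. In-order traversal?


Insert 3: root
Insert 36: R from 3
Insert 28: R from 3 -> L from 36
Insert 15: R from 3 -> L from 36 -> L from 28
Insert 18: R from 3 -> L from 36 -> L from 28 -> R from 15
Insert 86: R from 3 -> R from 36

In-order: [3, 15, 18, 28, 36, 86]


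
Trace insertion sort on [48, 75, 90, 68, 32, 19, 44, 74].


Initial: [48, 75, 90, 68, 32, 19, 44, 74]
Insert 75: [48, 75, 90, 68, 32, 19, 44, 74]
Insert 90: [48, 75, 90, 68, 32, 19, 44, 74]
Insert 68: [48, 68, 75, 90, 32, 19, 44, 74]
Insert 32: [32, 48, 68, 75, 90, 19, 44, 74]
Insert 19: [19, 32, 48, 68, 75, 90, 44, 74]
Insert 44: [19, 32, 44, 48, 68, 75, 90, 74]
Insert 74: [19, 32, 44, 48, 68, 74, 75, 90]

Sorted: [19, 32, 44, 48, 68, 74, 75, 90]


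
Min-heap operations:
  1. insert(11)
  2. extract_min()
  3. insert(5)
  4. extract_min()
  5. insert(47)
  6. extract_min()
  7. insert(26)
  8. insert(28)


insert(11) -> [11]
extract_min()->11, []
insert(5) -> [5]
extract_min()->5, []
insert(47) -> [47]
extract_min()->47, []
insert(26) -> [26]
insert(28) -> [26, 28]

Final heap: [26, 28]


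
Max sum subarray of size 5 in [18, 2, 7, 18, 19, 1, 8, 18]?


[0:5]: 64
[1:6]: 47
[2:7]: 53
[3:8]: 64

Max: 64 at [0:5]


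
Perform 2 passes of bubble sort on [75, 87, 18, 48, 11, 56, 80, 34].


Initial: [75, 87, 18, 48, 11, 56, 80, 34]
Pass 1: [75, 18, 48, 11, 56, 80, 34, 87] (6 swaps)
Pass 2: [18, 48, 11, 56, 75, 34, 80, 87] (5 swaps)

After 2 passes: [18, 48, 11, 56, 75, 34, 80, 87]


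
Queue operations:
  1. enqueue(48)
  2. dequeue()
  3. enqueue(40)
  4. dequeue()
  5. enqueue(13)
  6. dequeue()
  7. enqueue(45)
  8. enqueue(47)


enqueue(48) -> [48]
dequeue()->48, []
enqueue(40) -> [40]
dequeue()->40, []
enqueue(13) -> [13]
dequeue()->13, []
enqueue(45) -> [45]
enqueue(47) -> [45, 47]

Final queue: [45, 47]


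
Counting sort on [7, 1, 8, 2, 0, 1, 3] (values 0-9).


Input: [7, 1, 8, 2, 0, 1, 3]
Counts: [1, 2, 1, 1, 0, 0, 0, 1, 1, 0]

Sorted: [0, 1, 1, 2, 3, 7, 8]


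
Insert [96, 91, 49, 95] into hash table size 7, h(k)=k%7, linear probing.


Insert 96: h=5 -> slot 5
Insert 91: h=0 -> slot 0
Insert 49: h=0, 1 probes -> slot 1
Insert 95: h=4 -> slot 4

Table: [91, 49, None, None, 95, 96, None]


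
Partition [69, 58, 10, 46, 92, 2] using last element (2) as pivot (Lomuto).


Pivot: 2
Place pivot at 0: [2, 58, 10, 46, 92, 69]

Partitioned: [2, 58, 10, 46, 92, 69]


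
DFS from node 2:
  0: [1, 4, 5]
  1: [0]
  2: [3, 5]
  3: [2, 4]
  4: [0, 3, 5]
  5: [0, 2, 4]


Visit 2, push [5, 3]
Visit 3, push [4]
Visit 4, push [5, 0]
Visit 0, push [5, 1]
Visit 1, push []
Visit 5, push []

DFS order: [2, 3, 4, 0, 1, 5]


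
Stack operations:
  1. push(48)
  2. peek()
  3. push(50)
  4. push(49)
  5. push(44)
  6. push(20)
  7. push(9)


push(48) -> [48]
peek()->48
push(50) -> [48, 50]
push(49) -> [48, 50, 49]
push(44) -> [48, 50, 49, 44]
push(20) -> [48, 50, 49, 44, 20]
push(9) -> [48, 50, 49, 44, 20, 9]

Final stack: [48, 50, 49, 44, 20, 9]


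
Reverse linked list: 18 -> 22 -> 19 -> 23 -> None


Step 1: curr=18, set curr.next=prev(None) | reversed so far: 18
Step 2: curr=22, set curr.next=prev(18) | reversed so far: 22 -> 18
Step 3: curr=19, set curr.next=prev(22) | reversed so far: 19 -> 22 -> 18
Step 4: curr=23, set curr.next=prev(19) | reversed so far: 23 -> 19 -> 22 -> 18

23 -> 19 -> 22 -> 18 -> None


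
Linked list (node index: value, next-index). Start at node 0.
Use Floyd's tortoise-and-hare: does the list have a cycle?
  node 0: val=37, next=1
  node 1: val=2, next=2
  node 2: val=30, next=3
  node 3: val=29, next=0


Floyd's tortoise (slow, +1) and hare (fast, +2):
  init: slow=0, fast=0
  step 1: slow=1, fast=2
  step 2: slow=2, fast=0
  step 3: slow=3, fast=2
  step 4: slow=0, fast=0
  slow == fast at node 0: cycle detected

Cycle: yes


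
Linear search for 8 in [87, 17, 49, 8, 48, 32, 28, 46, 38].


i=0: 87!=8
i=1: 17!=8
i=2: 49!=8
i=3: 8==8 found!

Found at 3, 4 comps


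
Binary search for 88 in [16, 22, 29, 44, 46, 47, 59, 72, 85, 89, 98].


Step 1: lo=0, hi=10, mid=5, val=47
Step 2: lo=6, hi=10, mid=8, val=85
Step 3: lo=9, hi=10, mid=9, val=89

Not found


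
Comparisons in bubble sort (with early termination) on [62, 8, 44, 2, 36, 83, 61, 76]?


Algorithm: bubble sort (with early termination)
Input: [62, 8, 44, 2, 36, 83, 61, 76]
Sorted: [2, 8, 36, 44, 61, 62, 76, 83]

22


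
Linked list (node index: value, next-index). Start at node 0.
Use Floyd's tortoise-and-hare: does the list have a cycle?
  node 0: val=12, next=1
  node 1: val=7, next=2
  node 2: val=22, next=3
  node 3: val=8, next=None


Floyd's tortoise (slow, +1) and hare (fast, +2):
  init: slow=0, fast=0
  step 1: slow=1, fast=2
  step 2: fast 2->3->None, no cycle

Cycle: no


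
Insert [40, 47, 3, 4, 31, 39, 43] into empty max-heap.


Insert 40: [40]
Insert 47: [47, 40]
Insert 3: [47, 40, 3]
Insert 4: [47, 40, 3, 4]
Insert 31: [47, 40, 3, 4, 31]
Insert 39: [47, 40, 39, 4, 31, 3]
Insert 43: [47, 40, 43, 4, 31, 3, 39]

Final heap: [47, 40, 43, 4, 31, 3, 39]


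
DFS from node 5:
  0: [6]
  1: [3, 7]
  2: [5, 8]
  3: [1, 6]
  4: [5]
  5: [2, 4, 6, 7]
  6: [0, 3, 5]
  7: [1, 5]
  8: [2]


Visit 5, push [7, 6, 4, 2]
Visit 2, push [8]
Visit 8, push []
Visit 4, push []
Visit 6, push [3, 0]
Visit 0, push []
Visit 3, push [1]
Visit 1, push [7]
Visit 7, push []

DFS order: [5, 2, 8, 4, 6, 0, 3, 1, 7]


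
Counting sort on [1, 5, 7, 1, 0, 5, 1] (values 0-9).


Input: [1, 5, 7, 1, 0, 5, 1]
Counts: [1, 3, 0, 0, 0, 2, 0, 1, 0, 0]

Sorted: [0, 1, 1, 1, 5, 5, 7]


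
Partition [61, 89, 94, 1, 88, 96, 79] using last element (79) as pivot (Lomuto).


Pivot: 79
  61 <= 79: advance i (no swap)
  1 <= 79: swap -> [61, 1, 94, 89, 88, 96, 79]
Place pivot at 2: [61, 1, 79, 89, 88, 96, 94]

Partitioned: [61, 1, 79, 89, 88, 96, 94]


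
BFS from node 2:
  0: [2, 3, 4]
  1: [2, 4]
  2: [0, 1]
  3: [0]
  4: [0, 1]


Visit 2, enqueue [0, 1]
Visit 0, enqueue [3, 4]
Visit 1, enqueue []
Visit 3, enqueue []
Visit 4, enqueue []

BFS order: [2, 0, 1, 3, 4]


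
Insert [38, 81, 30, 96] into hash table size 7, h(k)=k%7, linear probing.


Insert 38: h=3 -> slot 3
Insert 81: h=4 -> slot 4
Insert 30: h=2 -> slot 2
Insert 96: h=5 -> slot 5

Table: [None, None, 30, 38, 81, 96, None]


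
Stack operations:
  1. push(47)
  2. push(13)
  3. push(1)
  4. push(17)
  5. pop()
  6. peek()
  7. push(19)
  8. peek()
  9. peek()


push(47) -> [47]
push(13) -> [47, 13]
push(1) -> [47, 13, 1]
push(17) -> [47, 13, 1, 17]
pop()->17, [47, 13, 1]
peek()->1
push(19) -> [47, 13, 1, 19]
peek()->19
peek()->19

Final stack: [47, 13, 1, 19]


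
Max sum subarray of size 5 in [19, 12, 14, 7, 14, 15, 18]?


[0:5]: 66
[1:6]: 62
[2:7]: 68

Max: 68 at [2:7]


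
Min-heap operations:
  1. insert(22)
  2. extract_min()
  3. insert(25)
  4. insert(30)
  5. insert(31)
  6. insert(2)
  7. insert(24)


insert(22) -> [22]
extract_min()->22, []
insert(25) -> [25]
insert(30) -> [25, 30]
insert(31) -> [25, 30, 31]
insert(2) -> [2, 25, 31, 30]
insert(24) -> [2, 24, 31, 30, 25]

Final heap: [2, 24, 31, 30, 25]


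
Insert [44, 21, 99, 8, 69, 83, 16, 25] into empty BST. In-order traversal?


Insert 44: root
Insert 21: L from 44
Insert 99: R from 44
Insert 8: L from 44 -> L from 21
Insert 69: R from 44 -> L from 99
Insert 83: R from 44 -> L from 99 -> R from 69
Insert 16: L from 44 -> L from 21 -> R from 8
Insert 25: L from 44 -> R from 21

In-order: [8, 16, 21, 25, 44, 69, 83, 99]


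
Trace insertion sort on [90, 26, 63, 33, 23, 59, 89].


Initial: [90, 26, 63, 33, 23, 59, 89]
Insert 26: [26, 90, 63, 33, 23, 59, 89]
Insert 63: [26, 63, 90, 33, 23, 59, 89]
Insert 33: [26, 33, 63, 90, 23, 59, 89]
Insert 23: [23, 26, 33, 63, 90, 59, 89]
Insert 59: [23, 26, 33, 59, 63, 90, 89]
Insert 89: [23, 26, 33, 59, 63, 89, 90]

Sorted: [23, 26, 33, 59, 63, 89, 90]


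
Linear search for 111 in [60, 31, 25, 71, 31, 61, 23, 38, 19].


i=0: 60!=111
i=1: 31!=111
i=2: 25!=111
i=3: 71!=111
i=4: 31!=111
i=5: 61!=111
i=6: 23!=111
i=7: 38!=111
i=8: 19!=111

Not found, 9 comps


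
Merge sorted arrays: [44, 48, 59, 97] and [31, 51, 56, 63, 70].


Take 31 from B
Take 44 from A
Take 48 from A
Take 51 from B
Take 56 from B
Take 59 from A
Take 63 from B
Take 70 from B

Merged: [31, 44, 48, 51, 56, 59, 63, 70, 97]


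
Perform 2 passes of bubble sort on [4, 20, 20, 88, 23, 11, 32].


Initial: [4, 20, 20, 88, 23, 11, 32]
Pass 1: [4, 20, 20, 23, 11, 32, 88] (3 swaps)
Pass 2: [4, 20, 20, 11, 23, 32, 88] (1 swaps)

After 2 passes: [4, 20, 20, 11, 23, 32, 88]


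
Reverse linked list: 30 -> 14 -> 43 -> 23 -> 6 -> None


Step 1: curr=30, set curr.next=prev(None) | reversed so far: 30
Step 2: curr=14, set curr.next=prev(30) | reversed so far: 14 -> 30
Step 3: curr=43, set curr.next=prev(14) | reversed so far: 43 -> 14 -> 30
Step 4: curr=23, set curr.next=prev(43) | reversed so far: 23 -> 43 -> 14 -> 30
Step 5: curr=6, set curr.next=prev(23) | reversed so far: 6 -> 23 -> 43 -> 14 -> 30

6 -> 23 -> 43 -> 14 -> 30 -> None


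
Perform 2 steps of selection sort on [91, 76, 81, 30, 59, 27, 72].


Initial: [91, 76, 81, 30, 59, 27, 72]
Step 1: min=27 at 5
  Swap: [27, 76, 81, 30, 59, 91, 72]
Step 2: min=30 at 3
  Swap: [27, 30, 81, 76, 59, 91, 72]

After 2 steps: [27, 30, 81, 76, 59, 91, 72]


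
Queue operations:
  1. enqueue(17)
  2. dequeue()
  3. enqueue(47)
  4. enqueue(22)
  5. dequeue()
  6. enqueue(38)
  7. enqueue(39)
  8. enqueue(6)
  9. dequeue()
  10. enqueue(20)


enqueue(17) -> [17]
dequeue()->17, []
enqueue(47) -> [47]
enqueue(22) -> [47, 22]
dequeue()->47, [22]
enqueue(38) -> [22, 38]
enqueue(39) -> [22, 38, 39]
enqueue(6) -> [22, 38, 39, 6]
dequeue()->22, [38, 39, 6]
enqueue(20) -> [38, 39, 6, 20]

Final queue: [38, 39, 6, 20]


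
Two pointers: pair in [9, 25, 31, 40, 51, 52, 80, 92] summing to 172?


lo=0(9)+hi=7(92)=101
lo=1(25)+hi=7(92)=117
lo=2(31)+hi=7(92)=123
lo=3(40)+hi=7(92)=132
lo=4(51)+hi=7(92)=143
lo=5(52)+hi=7(92)=144
lo=6(80)+hi=7(92)=172

Yes: 80+92=172


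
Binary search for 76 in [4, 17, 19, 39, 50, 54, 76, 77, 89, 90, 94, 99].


Step 1: lo=0, hi=11, mid=5, val=54
Step 2: lo=6, hi=11, mid=8, val=89
Step 3: lo=6, hi=7, mid=6, val=76

Found at index 6


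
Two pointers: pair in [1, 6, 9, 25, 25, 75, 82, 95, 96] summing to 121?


lo=0(1)+hi=8(96)=97
lo=1(6)+hi=8(96)=102
lo=2(9)+hi=8(96)=105
lo=3(25)+hi=8(96)=121

Yes: 25+96=121


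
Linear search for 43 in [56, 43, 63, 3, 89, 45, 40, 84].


i=0: 56!=43
i=1: 43==43 found!

Found at 1, 2 comps


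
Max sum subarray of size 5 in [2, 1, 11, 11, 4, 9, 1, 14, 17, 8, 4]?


[0:5]: 29
[1:6]: 36
[2:7]: 36
[3:8]: 39
[4:9]: 45
[5:10]: 49
[6:11]: 44

Max: 49 at [5:10]


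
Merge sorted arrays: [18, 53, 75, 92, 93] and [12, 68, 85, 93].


Take 12 from B
Take 18 from A
Take 53 from A
Take 68 from B
Take 75 from A
Take 85 from B
Take 92 from A
Take 93 from A

Merged: [12, 18, 53, 68, 75, 85, 92, 93, 93]


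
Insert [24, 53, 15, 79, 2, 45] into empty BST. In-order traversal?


Insert 24: root
Insert 53: R from 24
Insert 15: L from 24
Insert 79: R from 24 -> R from 53
Insert 2: L from 24 -> L from 15
Insert 45: R from 24 -> L from 53

In-order: [2, 15, 24, 45, 53, 79]


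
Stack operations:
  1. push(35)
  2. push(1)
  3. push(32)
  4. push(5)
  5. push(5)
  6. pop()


push(35) -> [35]
push(1) -> [35, 1]
push(32) -> [35, 1, 32]
push(5) -> [35, 1, 32, 5]
push(5) -> [35, 1, 32, 5, 5]
pop()->5, [35, 1, 32, 5]

Final stack: [35, 1, 32, 5]


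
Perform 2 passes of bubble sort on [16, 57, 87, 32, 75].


Initial: [16, 57, 87, 32, 75]
Pass 1: [16, 57, 32, 75, 87] (2 swaps)
Pass 2: [16, 32, 57, 75, 87] (1 swaps)

After 2 passes: [16, 32, 57, 75, 87]


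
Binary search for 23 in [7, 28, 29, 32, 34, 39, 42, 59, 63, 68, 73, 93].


Step 1: lo=0, hi=11, mid=5, val=39
Step 2: lo=0, hi=4, mid=2, val=29
Step 3: lo=0, hi=1, mid=0, val=7
Step 4: lo=1, hi=1, mid=1, val=28

Not found


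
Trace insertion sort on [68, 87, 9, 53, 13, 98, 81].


Initial: [68, 87, 9, 53, 13, 98, 81]
Insert 87: [68, 87, 9, 53, 13, 98, 81]
Insert 9: [9, 68, 87, 53, 13, 98, 81]
Insert 53: [9, 53, 68, 87, 13, 98, 81]
Insert 13: [9, 13, 53, 68, 87, 98, 81]
Insert 98: [9, 13, 53, 68, 87, 98, 81]
Insert 81: [9, 13, 53, 68, 81, 87, 98]

Sorted: [9, 13, 53, 68, 81, 87, 98]


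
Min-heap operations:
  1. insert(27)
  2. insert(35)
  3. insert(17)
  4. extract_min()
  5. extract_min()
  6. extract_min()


insert(27) -> [27]
insert(35) -> [27, 35]
insert(17) -> [17, 35, 27]
extract_min()->17, [27, 35]
extract_min()->27, [35]
extract_min()->35, []

Final heap: []


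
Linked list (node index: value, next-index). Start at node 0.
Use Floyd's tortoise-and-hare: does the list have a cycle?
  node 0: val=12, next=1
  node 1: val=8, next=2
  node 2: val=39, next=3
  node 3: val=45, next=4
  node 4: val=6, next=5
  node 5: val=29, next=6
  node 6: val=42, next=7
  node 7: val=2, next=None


Floyd's tortoise (slow, +1) and hare (fast, +2):
  init: slow=0, fast=0
  step 1: slow=1, fast=2
  step 2: slow=2, fast=4
  step 3: slow=3, fast=6
  step 4: fast 6->7->None, no cycle

Cycle: no


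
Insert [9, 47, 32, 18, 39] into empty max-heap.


Insert 9: [9]
Insert 47: [47, 9]
Insert 32: [47, 9, 32]
Insert 18: [47, 18, 32, 9]
Insert 39: [47, 39, 32, 9, 18]

Final heap: [47, 39, 32, 9, 18]


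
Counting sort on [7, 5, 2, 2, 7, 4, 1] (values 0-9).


Input: [7, 5, 2, 2, 7, 4, 1]
Counts: [0, 1, 2, 0, 1, 1, 0, 2, 0, 0]

Sorted: [1, 2, 2, 4, 5, 7, 7]


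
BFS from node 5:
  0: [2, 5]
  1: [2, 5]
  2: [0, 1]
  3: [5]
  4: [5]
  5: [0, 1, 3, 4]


Visit 5, enqueue [0, 1, 3, 4]
Visit 0, enqueue [2]
Visit 1, enqueue []
Visit 3, enqueue []
Visit 4, enqueue []
Visit 2, enqueue []

BFS order: [5, 0, 1, 3, 4, 2]


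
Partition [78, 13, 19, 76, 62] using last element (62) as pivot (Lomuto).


Pivot: 62
  13 <= 62: swap -> [13, 78, 19, 76, 62]
  19 <= 62: swap -> [13, 19, 78, 76, 62]
Place pivot at 2: [13, 19, 62, 76, 78]

Partitioned: [13, 19, 62, 76, 78]


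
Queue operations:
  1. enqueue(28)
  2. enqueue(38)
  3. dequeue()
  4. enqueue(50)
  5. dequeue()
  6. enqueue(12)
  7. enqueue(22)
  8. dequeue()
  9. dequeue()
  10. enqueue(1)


enqueue(28) -> [28]
enqueue(38) -> [28, 38]
dequeue()->28, [38]
enqueue(50) -> [38, 50]
dequeue()->38, [50]
enqueue(12) -> [50, 12]
enqueue(22) -> [50, 12, 22]
dequeue()->50, [12, 22]
dequeue()->12, [22]
enqueue(1) -> [22, 1]

Final queue: [22, 1]


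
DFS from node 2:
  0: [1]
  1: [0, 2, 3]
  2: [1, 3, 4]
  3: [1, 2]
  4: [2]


Visit 2, push [4, 3, 1]
Visit 1, push [3, 0]
Visit 0, push []
Visit 3, push []
Visit 4, push []

DFS order: [2, 1, 0, 3, 4]


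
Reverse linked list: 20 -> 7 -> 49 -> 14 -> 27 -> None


Step 1: curr=20, set curr.next=prev(None) | reversed so far: 20
Step 2: curr=7, set curr.next=prev(20) | reversed so far: 7 -> 20
Step 3: curr=49, set curr.next=prev(7) | reversed so far: 49 -> 7 -> 20
Step 4: curr=14, set curr.next=prev(49) | reversed so far: 14 -> 49 -> 7 -> 20
Step 5: curr=27, set curr.next=prev(14) | reversed so far: 27 -> 14 -> 49 -> 7 -> 20

27 -> 14 -> 49 -> 7 -> 20 -> None


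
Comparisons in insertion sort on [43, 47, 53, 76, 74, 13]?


Algorithm: insertion sort
Input: [43, 47, 53, 76, 74, 13]
Sorted: [13, 43, 47, 53, 74, 76]

10


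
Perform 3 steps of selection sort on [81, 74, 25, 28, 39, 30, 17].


Initial: [81, 74, 25, 28, 39, 30, 17]
Step 1: min=17 at 6
  Swap: [17, 74, 25, 28, 39, 30, 81]
Step 2: min=25 at 2
  Swap: [17, 25, 74, 28, 39, 30, 81]
Step 3: min=28 at 3
  Swap: [17, 25, 28, 74, 39, 30, 81]

After 3 steps: [17, 25, 28, 74, 39, 30, 81]


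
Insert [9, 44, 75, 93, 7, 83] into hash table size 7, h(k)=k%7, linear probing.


Insert 9: h=2 -> slot 2
Insert 44: h=2, 1 probes -> slot 3
Insert 75: h=5 -> slot 5
Insert 93: h=2, 2 probes -> slot 4
Insert 7: h=0 -> slot 0
Insert 83: h=6 -> slot 6

Table: [7, None, 9, 44, 93, 75, 83]


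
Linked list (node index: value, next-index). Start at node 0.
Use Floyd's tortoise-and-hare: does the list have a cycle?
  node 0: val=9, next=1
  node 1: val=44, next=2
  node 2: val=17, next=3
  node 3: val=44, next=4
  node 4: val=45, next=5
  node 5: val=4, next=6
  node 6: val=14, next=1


Floyd's tortoise (slow, +1) and hare (fast, +2):
  init: slow=0, fast=0
  step 1: slow=1, fast=2
  step 2: slow=2, fast=4
  step 3: slow=3, fast=6
  step 4: slow=4, fast=2
  step 5: slow=5, fast=4
  step 6: slow=6, fast=6
  slow == fast at node 6: cycle detected

Cycle: yes


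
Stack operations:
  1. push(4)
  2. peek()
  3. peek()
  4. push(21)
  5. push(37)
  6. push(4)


push(4) -> [4]
peek()->4
peek()->4
push(21) -> [4, 21]
push(37) -> [4, 21, 37]
push(4) -> [4, 21, 37, 4]

Final stack: [4, 21, 37, 4]


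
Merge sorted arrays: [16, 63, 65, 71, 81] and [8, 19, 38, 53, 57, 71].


Take 8 from B
Take 16 from A
Take 19 from B
Take 38 from B
Take 53 from B
Take 57 from B
Take 63 from A
Take 65 from A
Take 71 from A
Take 71 from B

Merged: [8, 16, 19, 38, 53, 57, 63, 65, 71, 71, 81]


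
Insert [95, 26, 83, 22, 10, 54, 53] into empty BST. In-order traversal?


Insert 95: root
Insert 26: L from 95
Insert 83: L from 95 -> R from 26
Insert 22: L from 95 -> L from 26
Insert 10: L from 95 -> L from 26 -> L from 22
Insert 54: L from 95 -> R from 26 -> L from 83
Insert 53: L from 95 -> R from 26 -> L from 83 -> L from 54

In-order: [10, 22, 26, 53, 54, 83, 95]


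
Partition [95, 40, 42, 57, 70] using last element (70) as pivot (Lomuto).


Pivot: 70
  40 <= 70: swap -> [40, 95, 42, 57, 70]
  42 <= 70: swap -> [40, 42, 95, 57, 70]
  57 <= 70: swap -> [40, 42, 57, 95, 70]
Place pivot at 3: [40, 42, 57, 70, 95]

Partitioned: [40, 42, 57, 70, 95]


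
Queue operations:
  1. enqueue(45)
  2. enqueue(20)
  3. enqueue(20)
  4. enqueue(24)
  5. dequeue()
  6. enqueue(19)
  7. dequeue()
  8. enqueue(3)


enqueue(45) -> [45]
enqueue(20) -> [45, 20]
enqueue(20) -> [45, 20, 20]
enqueue(24) -> [45, 20, 20, 24]
dequeue()->45, [20, 20, 24]
enqueue(19) -> [20, 20, 24, 19]
dequeue()->20, [20, 24, 19]
enqueue(3) -> [20, 24, 19, 3]

Final queue: [20, 24, 19, 3]


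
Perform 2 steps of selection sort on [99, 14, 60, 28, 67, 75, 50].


Initial: [99, 14, 60, 28, 67, 75, 50]
Step 1: min=14 at 1
  Swap: [14, 99, 60, 28, 67, 75, 50]
Step 2: min=28 at 3
  Swap: [14, 28, 60, 99, 67, 75, 50]

After 2 steps: [14, 28, 60, 99, 67, 75, 50]


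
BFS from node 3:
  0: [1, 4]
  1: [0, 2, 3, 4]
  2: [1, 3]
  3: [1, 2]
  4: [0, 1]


Visit 3, enqueue [1, 2]
Visit 1, enqueue [0, 4]
Visit 2, enqueue []
Visit 0, enqueue []
Visit 4, enqueue []

BFS order: [3, 1, 2, 0, 4]


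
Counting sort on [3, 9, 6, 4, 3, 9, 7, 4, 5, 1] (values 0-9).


Input: [3, 9, 6, 4, 3, 9, 7, 4, 5, 1]
Counts: [0, 1, 0, 2, 2, 1, 1, 1, 0, 2]

Sorted: [1, 3, 3, 4, 4, 5, 6, 7, 9, 9]


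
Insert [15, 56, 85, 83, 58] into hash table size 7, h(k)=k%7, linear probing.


Insert 15: h=1 -> slot 1
Insert 56: h=0 -> slot 0
Insert 85: h=1, 1 probes -> slot 2
Insert 83: h=6 -> slot 6
Insert 58: h=2, 1 probes -> slot 3

Table: [56, 15, 85, 58, None, None, 83]


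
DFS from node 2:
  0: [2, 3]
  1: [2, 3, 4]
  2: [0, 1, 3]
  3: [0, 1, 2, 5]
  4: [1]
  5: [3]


Visit 2, push [3, 1, 0]
Visit 0, push [3]
Visit 3, push [5, 1]
Visit 1, push [4]
Visit 4, push []
Visit 5, push []

DFS order: [2, 0, 3, 1, 4, 5]


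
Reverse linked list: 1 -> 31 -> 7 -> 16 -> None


Step 1: curr=1, set curr.next=prev(None) | reversed so far: 1
Step 2: curr=31, set curr.next=prev(1) | reversed so far: 31 -> 1
Step 3: curr=7, set curr.next=prev(31) | reversed so far: 7 -> 31 -> 1
Step 4: curr=16, set curr.next=prev(7) | reversed so far: 16 -> 7 -> 31 -> 1

16 -> 7 -> 31 -> 1 -> None


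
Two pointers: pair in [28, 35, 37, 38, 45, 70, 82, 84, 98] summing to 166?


lo=0(28)+hi=8(98)=126
lo=1(35)+hi=8(98)=133
lo=2(37)+hi=8(98)=135
lo=3(38)+hi=8(98)=136
lo=4(45)+hi=8(98)=143
lo=5(70)+hi=8(98)=168
lo=5(70)+hi=7(84)=154
lo=6(82)+hi=7(84)=166

Yes: 82+84=166


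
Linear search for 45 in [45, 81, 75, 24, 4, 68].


i=0: 45==45 found!

Found at 0, 1 comps


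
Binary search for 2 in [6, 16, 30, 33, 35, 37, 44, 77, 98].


Step 1: lo=0, hi=8, mid=4, val=35
Step 2: lo=0, hi=3, mid=1, val=16
Step 3: lo=0, hi=0, mid=0, val=6

Not found


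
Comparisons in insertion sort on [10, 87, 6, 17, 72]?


Algorithm: insertion sort
Input: [10, 87, 6, 17, 72]
Sorted: [6, 10, 17, 72, 87]

7


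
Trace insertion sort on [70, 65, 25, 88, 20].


Initial: [70, 65, 25, 88, 20]
Insert 65: [65, 70, 25, 88, 20]
Insert 25: [25, 65, 70, 88, 20]
Insert 88: [25, 65, 70, 88, 20]
Insert 20: [20, 25, 65, 70, 88]

Sorted: [20, 25, 65, 70, 88]


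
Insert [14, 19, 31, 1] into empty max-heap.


Insert 14: [14]
Insert 19: [19, 14]
Insert 31: [31, 14, 19]
Insert 1: [31, 14, 19, 1]

Final heap: [31, 14, 19, 1]


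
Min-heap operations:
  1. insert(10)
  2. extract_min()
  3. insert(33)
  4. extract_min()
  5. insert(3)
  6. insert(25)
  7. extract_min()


insert(10) -> [10]
extract_min()->10, []
insert(33) -> [33]
extract_min()->33, []
insert(3) -> [3]
insert(25) -> [3, 25]
extract_min()->3, [25]

Final heap: [25]


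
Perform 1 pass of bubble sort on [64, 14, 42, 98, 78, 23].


Initial: [64, 14, 42, 98, 78, 23]
Pass 1: [14, 42, 64, 78, 23, 98] (4 swaps)

After 1 pass: [14, 42, 64, 78, 23, 98]


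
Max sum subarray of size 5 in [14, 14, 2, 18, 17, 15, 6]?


[0:5]: 65
[1:6]: 66
[2:7]: 58

Max: 66 at [1:6]


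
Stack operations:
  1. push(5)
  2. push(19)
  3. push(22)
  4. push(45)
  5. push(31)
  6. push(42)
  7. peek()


push(5) -> [5]
push(19) -> [5, 19]
push(22) -> [5, 19, 22]
push(45) -> [5, 19, 22, 45]
push(31) -> [5, 19, 22, 45, 31]
push(42) -> [5, 19, 22, 45, 31, 42]
peek()->42

Final stack: [5, 19, 22, 45, 31, 42]


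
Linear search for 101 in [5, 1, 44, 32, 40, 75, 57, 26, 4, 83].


i=0: 5!=101
i=1: 1!=101
i=2: 44!=101
i=3: 32!=101
i=4: 40!=101
i=5: 75!=101
i=6: 57!=101
i=7: 26!=101
i=8: 4!=101
i=9: 83!=101

Not found, 10 comps


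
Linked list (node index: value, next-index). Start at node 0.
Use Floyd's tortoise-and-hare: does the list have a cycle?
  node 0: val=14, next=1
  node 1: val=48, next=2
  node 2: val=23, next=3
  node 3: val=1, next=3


Floyd's tortoise (slow, +1) and hare (fast, +2):
  init: slow=0, fast=0
  step 1: slow=1, fast=2
  step 2: slow=2, fast=3
  step 3: slow=3, fast=3
  slow == fast at node 3: cycle detected

Cycle: yes


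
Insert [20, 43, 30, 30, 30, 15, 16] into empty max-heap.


Insert 20: [20]
Insert 43: [43, 20]
Insert 30: [43, 20, 30]
Insert 30: [43, 30, 30, 20]
Insert 30: [43, 30, 30, 20, 30]
Insert 15: [43, 30, 30, 20, 30, 15]
Insert 16: [43, 30, 30, 20, 30, 15, 16]

Final heap: [43, 30, 30, 20, 30, 15, 16]


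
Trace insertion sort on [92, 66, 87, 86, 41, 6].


Initial: [92, 66, 87, 86, 41, 6]
Insert 66: [66, 92, 87, 86, 41, 6]
Insert 87: [66, 87, 92, 86, 41, 6]
Insert 86: [66, 86, 87, 92, 41, 6]
Insert 41: [41, 66, 86, 87, 92, 6]
Insert 6: [6, 41, 66, 86, 87, 92]

Sorted: [6, 41, 66, 86, 87, 92]


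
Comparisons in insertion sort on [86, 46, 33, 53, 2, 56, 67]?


Algorithm: insertion sort
Input: [86, 46, 33, 53, 2, 56, 67]
Sorted: [2, 33, 46, 53, 56, 67, 86]

13


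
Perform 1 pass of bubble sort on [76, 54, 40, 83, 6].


Initial: [76, 54, 40, 83, 6]
Pass 1: [54, 40, 76, 6, 83] (3 swaps)

After 1 pass: [54, 40, 76, 6, 83]


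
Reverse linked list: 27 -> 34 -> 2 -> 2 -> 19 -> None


Step 1: curr=27, set curr.next=prev(None) | reversed so far: 27
Step 2: curr=34, set curr.next=prev(27) | reversed so far: 34 -> 27
Step 3: curr=2, set curr.next=prev(34) | reversed so far: 2 -> 34 -> 27
Step 4: curr=2, set curr.next=prev(2) | reversed so far: 2 -> 2 -> 34 -> 27
Step 5: curr=19, set curr.next=prev(2) | reversed so far: 19 -> 2 -> 2 -> 34 -> 27

19 -> 2 -> 2 -> 34 -> 27 -> None


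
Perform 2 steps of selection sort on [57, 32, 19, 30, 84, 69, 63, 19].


Initial: [57, 32, 19, 30, 84, 69, 63, 19]
Step 1: min=19 at 2
  Swap: [19, 32, 57, 30, 84, 69, 63, 19]
Step 2: min=19 at 7
  Swap: [19, 19, 57, 30, 84, 69, 63, 32]

After 2 steps: [19, 19, 57, 30, 84, 69, 63, 32]


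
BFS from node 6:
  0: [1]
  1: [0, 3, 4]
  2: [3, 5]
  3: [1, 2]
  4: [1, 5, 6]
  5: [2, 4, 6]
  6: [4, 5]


Visit 6, enqueue [4, 5]
Visit 4, enqueue [1]
Visit 5, enqueue [2]
Visit 1, enqueue [0, 3]
Visit 2, enqueue []
Visit 0, enqueue []
Visit 3, enqueue []

BFS order: [6, 4, 5, 1, 2, 0, 3]


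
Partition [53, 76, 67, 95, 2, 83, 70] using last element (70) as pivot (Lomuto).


Pivot: 70
  53 <= 70: advance i (no swap)
  67 <= 70: swap -> [53, 67, 76, 95, 2, 83, 70]
  2 <= 70: swap -> [53, 67, 2, 95, 76, 83, 70]
Place pivot at 3: [53, 67, 2, 70, 76, 83, 95]

Partitioned: [53, 67, 2, 70, 76, 83, 95]


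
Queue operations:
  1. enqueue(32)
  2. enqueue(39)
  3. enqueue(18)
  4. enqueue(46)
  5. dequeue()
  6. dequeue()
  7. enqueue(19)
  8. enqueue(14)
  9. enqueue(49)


enqueue(32) -> [32]
enqueue(39) -> [32, 39]
enqueue(18) -> [32, 39, 18]
enqueue(46) -> [32, 39, 18, 46]
dequeue()->32, [39, 18, 46]
dequeue()->39, [18, 46]
enqueue(19) -> [18, 46, 19]
enqueue(14) -> [18, 46, 19, 14]
enqueue(49) -> [18, 46, 19, 14, 49]

Final queue: [18, 46, 19, 14, 49]


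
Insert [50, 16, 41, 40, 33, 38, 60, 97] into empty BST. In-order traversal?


Insert 50: root
Insert 16: L from 50
Insert 41: L from 50 -> R from 16
Insert 40: L from 50 -> R from 16 -> L from 41
Insert 33: L from 50 -> R from 16 -> L from 41 -> L from 40
Insert 38: L from 50 -> R from 16 -> L from 41 -> L from 40 -> R from 33
Insert 60: R from 50
Insert 97: R from 50 -> R from 60

In-order: [16, 33, 38, 40, 41, 50, 60, 97]


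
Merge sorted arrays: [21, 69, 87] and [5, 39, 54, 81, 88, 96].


Take 5 from B
Take 21 from A
Take 39 from B
Take 54 from B
Take 69 from A
Take 81 from B
Take 87 from A

Merged: [5, 21, 39, 54, 69, 81, 87, 88, 96]


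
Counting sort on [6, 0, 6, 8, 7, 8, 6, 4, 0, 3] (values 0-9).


Input: [6, 0, 6, 8, 7, 8, 6, 4, 0, 3]
Counts: [2, 0, 0, 1, 1, 0, 3, 1, 2, 0]

Sorted: [0, 0, 3, 4, 6, 6, 6, 7, 8, 8]


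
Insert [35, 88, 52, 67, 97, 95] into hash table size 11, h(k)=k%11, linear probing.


Insert 35: h=2 -> slot 2
Insert 88: h=0 -> slot 0
Insert 52: h=8 -> slot 8
Insert 67: h=1 -> slot 1
Insert 97: h=9 -> slot 9
Insert 95: h=7 -> slot 7

Table: [88, 67, 35, None, None, None, None, 95, 52, 97, None]


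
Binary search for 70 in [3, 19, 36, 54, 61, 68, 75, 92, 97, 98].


Step 1: lo=0, hi=9, mid=4, val=61
Step 2: lo=5, hi=9, mid=7, val=92
Step 3: lo=5, hi=6, mid=5, val=68
Step 4: lo=6, hi=6, mid=6, val=75

Not found


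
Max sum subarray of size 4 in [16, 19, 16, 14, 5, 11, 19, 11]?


[0:4]: 65
[1:5]: 54
[2:6]: 46
[3:7]: 49
[4:8]: 46

Max: 65 at [0:4]


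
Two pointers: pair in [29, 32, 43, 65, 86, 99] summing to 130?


lo=0(29)+hi=5(99)=128
lo=1(32)+hi=5(99)=131
lo=1(32)+hi=4(86)=118
lo=2(43)+hi=4(86)=129
lo=3(65)+hi=4(86)=151

No pair found


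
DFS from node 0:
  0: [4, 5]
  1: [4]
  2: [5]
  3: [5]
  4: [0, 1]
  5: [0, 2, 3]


Visit 0, push [5, 4]
Visit 4, push [1]
Visit 1, push []
Visit 5, push [3, 2]
Visit 2, push []
Visit 3, push []

DFS order: [0, 4, 1, 5, 2, 3]


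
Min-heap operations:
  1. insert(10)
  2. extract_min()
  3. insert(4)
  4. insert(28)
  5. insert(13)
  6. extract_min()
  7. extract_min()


insert(10) -> [10]
extract_min()->10, []
insert(4) -> [4]
insert(28) -> [4, 28]
insert(13) -> [4, 28, 13]
extract_min()->4, [13, 28]
extract_min()->13, [28]

Final heap: [28]


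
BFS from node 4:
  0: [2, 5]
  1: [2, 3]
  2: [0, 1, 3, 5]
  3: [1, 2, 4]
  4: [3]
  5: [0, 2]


Visit 4, enqueue [3]
Visit 3, enqueue [1, 2]
Visit 1, enqueue []
Visit 2, enqueue [0, 5]
Visit 0, enqueue []
Visit 5, enqueue []

BFS order: [4, 3, 1, 2, 0, 5]


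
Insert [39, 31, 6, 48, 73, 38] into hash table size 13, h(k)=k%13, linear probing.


Insert 39: h=0 -> slot 0
Insert 31: h=5 -> slot 5
Insert 6: h=6 -> slot 6
Insert 48: h=9 -> slot 9
Insert 73: h=8 -> slot 8
Insert 38: h=12 -> slot 12

Table: [39, None, None, None, None, 31, 6, None, 73, 48, None, None, 38]


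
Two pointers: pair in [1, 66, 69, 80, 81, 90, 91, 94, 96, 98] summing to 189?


lo=0(1)+hi=9(98)=99
lo=1(66)+hi=9(98)=164
lo=2(69)+hi=9(98)=167
lo=3(80)+hi=9(98)=178
lo=4(81)+hi=9(98)=179
lo=5(90)+hi=9(98)=188
lo=6(91)+hi=9(98)=189

Yes: 91+98=189


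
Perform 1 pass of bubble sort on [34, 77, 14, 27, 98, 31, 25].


Initial: [34, 77, 14, 27, 98, 31, 25]
Pass 1: [34, 14, 27, 77, 31, 25, 98] (4 swaps)

After 1 pass: [34, 14, 27, 77, 31, 25, 98]


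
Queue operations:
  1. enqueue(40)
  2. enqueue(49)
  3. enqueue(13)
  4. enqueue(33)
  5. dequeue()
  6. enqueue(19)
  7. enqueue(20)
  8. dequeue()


enqueue(40) -> [40]
enqueue(49) -> [40, 49]
enqueue(13) -> [40, 49, 13]
enqueue(33) -> [40, 49, 13, 33]
dequeue()->40, [49, 13, 33]
enqueue(19) -> [49, 13, 33, 19]
enqueue(20) -> [49, 13, 33, 19, 20]
dequeue()->49, [13, 33, 19, 20]

Final queue: [13, 33, 19, 20]


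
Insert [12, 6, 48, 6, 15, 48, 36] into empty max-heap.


Insert 12: [12]
Insert 6: [12, 6]
Insert 48: [48, 6, 12]
Insert 6: [48, 6, 12, 6]
Insert 15: [48, 15, 12, 6, 6]
Insert 48: [48, 15, 48, 6, 6, 12]
Insert 36: [48, 15, 48, 6, 6, 12, 36]

Final heap: [48, 15, 48, 6, 6, 12, 36]


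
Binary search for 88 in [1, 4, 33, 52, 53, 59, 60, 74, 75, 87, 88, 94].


Step 1: lo=0, hi=11, mid=5, val=59
Step 2: lo=6, hi=11, mid=8, val=75
Step 3: lo=9, hi=11, mid=10, val=88

Found at index 10


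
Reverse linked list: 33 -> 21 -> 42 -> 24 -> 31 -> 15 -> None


Step 1: curr=33, set curr.next=prev(None) | reversed so far: 33
Step 2: curr=21, set curr.next=prev(33) | reversed so far: 21 -> 33
Step 3: curr=42, set curr.next=prev(21) | reversed so far: 42 -> 21 -> 33
Step 4: curr=24, set curr.next=prev(42) | reversed so far: 24 -> 42 -> 21 -> 33
Step 5: curr=31, set curr.next=prev(24) | reversed so far: 31 -> 24 -> 42 -> 21 -> 33
Step 6: curr=15, set curr.next=prev(31) | reversed so far: 15 -> 31 -> 24 -> 42 -> 21 -> 33

15 -> 31 -> 24 -> 42 -> 21 -> 33 -> None


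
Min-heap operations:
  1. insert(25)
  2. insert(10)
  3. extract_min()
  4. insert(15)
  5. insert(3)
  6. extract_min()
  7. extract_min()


insert(25) -> [25]
insert(10) -> [10, 25]
extract_min()->10, [25]
insert(15) -> [15, 25]
insert(3) -> [3, 25, 15]
extract_min()->3, [15, 25]
extract_min()->15, [25]

Final heap: [25]


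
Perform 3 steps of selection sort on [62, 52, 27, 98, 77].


Initial: [62, 52, 27, 98, 77]
Step 1: min=27 at 2
  Swap: [27, 52, 62, 98, 77]
Step 2: min=52 at 1
  Swap: [27, 52, 62, 98, 77]
Step 3: min=62 at 2
  Swap: [27, 52, 62, 98, 77]

After 3 steps: [27, 52, 62, 98, 77]


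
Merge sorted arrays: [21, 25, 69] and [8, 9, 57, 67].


Take 8 from B
Take 9 from B
Take 21 from A
Take 25 from A
Take 57 from B
Take 67 from B

Merged: [8, 9, 21, 25, 57, 67, 69]


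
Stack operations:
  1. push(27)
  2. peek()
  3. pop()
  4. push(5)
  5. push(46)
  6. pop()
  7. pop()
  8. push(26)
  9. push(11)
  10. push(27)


push(27) -> [27]
peek()->27
pop()->27, []
push(5) -> [5]
push(46) -> [5, 46]
pop()->46, [5]
pop()->5, []
push(26) -> [26]
push(11) -> [26, 11]
push(27) -> [26, 11, 27]

Final stack: [26, 11, 27]


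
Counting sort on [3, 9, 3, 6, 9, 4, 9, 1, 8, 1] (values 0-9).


Input: [3, 9, 3, 6, 9, 4, 9, 1, 8, 1]
Counts: [0, 2, 0, 2, 1, 0, 1, 0, 1, 3]

Sorted: [1, 1, 3, 3, 4, 6, 8, 9, 9, 9]


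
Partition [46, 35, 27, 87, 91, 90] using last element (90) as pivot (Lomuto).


Pivot: 90
  46 <= 90: advance i (no swap)
  35 <= 90: advance i (no swap)
  27 <= 90: advance i (no swap)
  87 <= 90: advance i (no swap)
Place pivot at 4: [46, 35, 27, 87, 90, 91]

Partitioned: [46, 35, 27, 87, 90, 91]


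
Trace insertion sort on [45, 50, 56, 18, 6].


Initial: [45, 50, 56, 18, 6]
Insert 50: [45, 50, 56, 18, 6]
Insert 56: [45, 50, 56, 18, 6]
Insert 18: [18, 45, 50, 56, 6]
Insert 6: [6, 18, 45, 50, 56]

Sorted: [6, 18, 45, 50, 56]


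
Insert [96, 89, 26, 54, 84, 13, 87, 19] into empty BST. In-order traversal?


Insert 96: root
Insert 89: L from 96
Insert 26: L from 96 -> L from 89
Insert 54: L from 96 -> L from 89 -> R from 26
Insert 84: L from 96 -> L from 89 -> R from 26 -> R from 54
Insert 13: L from 96 -> L from 89 -> L from 26
Insert 87: L from 96 -> L from 89 -> R from 26 -> R from 54 -> R from 84
Insert 19: L from 96 -> L from 89 -> L from 26 -> R from 13

In-order: [13, 19, 26, 54, 84, 87, 89, 96]


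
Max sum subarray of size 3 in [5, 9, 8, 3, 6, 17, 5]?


[0:3]: 22
[1:4]: 20
[2:5]: 17
[3:6]: 26
[4:7]: 28

Max: 28 at [4:7]


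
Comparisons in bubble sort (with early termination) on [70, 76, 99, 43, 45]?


Algorithm: bubble sort (with early termination)
Input: [70, 76, 99, 43, 45]
Sorted: [43, 45, 70, 76, 99]

10


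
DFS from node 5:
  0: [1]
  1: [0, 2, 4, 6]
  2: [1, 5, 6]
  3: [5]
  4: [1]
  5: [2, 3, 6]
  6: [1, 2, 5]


Visit 5, push [6, 3, 2]
Visit 2, push [6, 1]
Visit 1, push [6, 4, 0]
Visit 0, push []
Visit 4, push []
Visit 6, push []
Visit 3, push []

DFS order: [5, 2, 1, 0, 4, 6, 3]


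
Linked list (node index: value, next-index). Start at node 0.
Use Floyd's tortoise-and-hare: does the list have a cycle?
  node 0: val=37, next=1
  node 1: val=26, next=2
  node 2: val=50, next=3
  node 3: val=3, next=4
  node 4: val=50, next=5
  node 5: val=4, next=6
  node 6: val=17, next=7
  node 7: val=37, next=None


Floyd's tortoise (slow, +1) and hare (fast, +2):
  init: slow=0, fast=0
  step 1: slow=1, fast=2
  step 2: slow=2, fast=4
  step 3: slow=3, fast=6
  step 4: fast 6->7->None, no cycle

Cycle: no


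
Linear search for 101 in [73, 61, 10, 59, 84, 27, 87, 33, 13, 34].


i=0: 73!=101
i=1: 61!=101
i=2: 10!=101
i=3: 59!=101
i=4: 84!=101
i=5: 27!=101
i=6: 87!=101
i=7: 33!=101
i=8: 13!=101
i=9: 34!=101

Not found, 10 comps


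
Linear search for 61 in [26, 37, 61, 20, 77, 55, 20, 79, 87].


i=0: 26!=61
i=1: 37!=61
i=2: 61==61 found!

Found at 2, 3 comps


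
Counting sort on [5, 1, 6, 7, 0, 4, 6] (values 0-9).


Input: [5, 1, 6, 7, 0, 4, 6]
Counts: [1, 1, 0, 0, 1, 1, 2, 1, 0, 0]

Sorted: [0, 1, 4, 5, 6, 6, 7]


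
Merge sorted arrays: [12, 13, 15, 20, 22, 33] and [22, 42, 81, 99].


Take 12 from A
Take 13 from A
Take 15 from A
Take 20 from A
Take 22 from A
Take 22 from B
Take 33 from A

Merged: [12, 13, 15, 20, 22, 22, 33, 42, 81, 99]


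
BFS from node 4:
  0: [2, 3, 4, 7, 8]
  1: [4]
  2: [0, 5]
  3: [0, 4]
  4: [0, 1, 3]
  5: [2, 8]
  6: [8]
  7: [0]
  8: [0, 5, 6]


Visit 4, enqueue [0, 1, 3]
Visit 0, enqueue [2, 7, 8]
Visit 1, enqueue []
Visit 3, enqueue []
Visit 2, enqueue [5]
Visit 7, enqueue []
Visit 8, enqueue [6]
Visit 5, enqueue []
Visit 6, enqueue []

BFS order: [4, 0, 1, 3, 2, 7, 8, 5, 6]


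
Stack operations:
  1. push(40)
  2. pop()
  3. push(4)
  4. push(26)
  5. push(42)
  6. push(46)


push(40) -> [40]
pop()->40, []
push(4) -> [4]
push(26) -> [4, 26]
push(42) -> [4, 26, 42]
push(46) -> [4, 26, 42, 46]

Final stack: [4, 26, 42, 46]


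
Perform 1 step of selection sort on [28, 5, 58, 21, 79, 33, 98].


Initial: [28, 5, 58, 21, 79, 33, 98]
Step 1: min=5 at 1
  Swap: [5, 28, 58, 21, 79, 33, 98]

After 1 step: [5, 28, 58, 21, 79, 33, 98]


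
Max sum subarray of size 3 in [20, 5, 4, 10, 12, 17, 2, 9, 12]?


[0:3]: 29
[1:4]: 19
[2:5]: 26
[3:6]: 39
[4:7]: 31
[5:8]: 28
[6:9]: 23

Max: 39 at [3:6]


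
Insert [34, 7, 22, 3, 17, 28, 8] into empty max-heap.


Insert 34: [34]
Insert 7: [34, 7]
Insert 22: [34, 7, 22]
Insert 3: [34, 7, 22, 3]
Insert 17: [34, 17, 22, 3, 7]
Insert 28: [34, 17, 28, 3, 7, 22]
Insert 8: [34, 17, 28, 3, 7, 22, 8]

Final heap: [34, 17, 28, 3, 7, 22, 8]


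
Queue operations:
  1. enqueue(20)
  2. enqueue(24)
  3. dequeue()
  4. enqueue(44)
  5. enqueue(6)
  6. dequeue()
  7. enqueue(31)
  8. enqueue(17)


enqueue(20) -> [20]
enqueue(24) -> [20, 24]
dequeue()->20, [24]
enqueue(44) -> [24, 44]
enqueue(6) -> [24, 44, 6]
dequeue()->24, [44, 6]
enqueue(31) -> [44, 6, 31]
enqueue(17) -> [44, 6, 31, 17]

Final queue: [44, 6, 31, 17]


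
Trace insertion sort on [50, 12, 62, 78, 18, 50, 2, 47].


Initial: [50, 12, 62, 78, 18, 50, 2, 47]
Insert 12: [12, 50, 62, 78, 18, 50, 2, 47]
Insert 62: [12, 50, 62, 78, 18, 50, 2, 47]
Insert 78: [12, 50, 62, 78, 18, 50, 2, 47]
Insert 18: [12, 18, 50, 62, 78, 50, 2, 47]
Insert 50: [12, 18, 50, 50, 62, 78, 2, 47]
Insert 2: [2, 12, 18, 50, 50, 62, 78, 47]
Insert 47: [2, 12, 18, 47, 50, 50, 62, 78]

Sorted: [2, 12, 18, 47, 50, 50, 62, 78]


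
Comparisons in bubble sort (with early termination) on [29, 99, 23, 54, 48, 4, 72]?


Algorithm: bubble sort (with early termination)
Input: [29, 99, 23, 54, 48, 4, 72]
Sorted: [4, 23, 29, 48, 54, 72, 99]

21


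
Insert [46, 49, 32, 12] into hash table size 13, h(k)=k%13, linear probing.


Insert 46: h=7 -> slot 7
Insert 49: h=10 -> slot 10
Insert 32: h=6 -> slot 6
Insert 12: h=12 -> slot 12

Table: [None, None, None, None, None, None, 32, 46, None, None, 49, None, 12]


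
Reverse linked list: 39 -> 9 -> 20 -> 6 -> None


Step 1: curr=39, set curr.next=prev(None) | reversed so far: 39
Step 2: curr=9, set curr.next=prev(39) | reversed so far: 9 -> 39
Step 3: curr=20, set curr.next=prev(9) | reversed so far: 20 -> 9 -> 39
Step 4: curr=6, set curr.next=prev(20) | reversed so far: 6 -> 20 -> 9 -> 39

6 -> 20 -> 9 -> 39 -> None
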